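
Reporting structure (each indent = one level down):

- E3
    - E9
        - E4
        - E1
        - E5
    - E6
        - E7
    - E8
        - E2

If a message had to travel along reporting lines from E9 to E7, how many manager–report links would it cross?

3

E9 is 1 level below E3, and E7 is 2 levels below E3 (their lowest common manager). The shortest path runs up from E9 to E3 and back down to E7: 1 + 2 = 3 links.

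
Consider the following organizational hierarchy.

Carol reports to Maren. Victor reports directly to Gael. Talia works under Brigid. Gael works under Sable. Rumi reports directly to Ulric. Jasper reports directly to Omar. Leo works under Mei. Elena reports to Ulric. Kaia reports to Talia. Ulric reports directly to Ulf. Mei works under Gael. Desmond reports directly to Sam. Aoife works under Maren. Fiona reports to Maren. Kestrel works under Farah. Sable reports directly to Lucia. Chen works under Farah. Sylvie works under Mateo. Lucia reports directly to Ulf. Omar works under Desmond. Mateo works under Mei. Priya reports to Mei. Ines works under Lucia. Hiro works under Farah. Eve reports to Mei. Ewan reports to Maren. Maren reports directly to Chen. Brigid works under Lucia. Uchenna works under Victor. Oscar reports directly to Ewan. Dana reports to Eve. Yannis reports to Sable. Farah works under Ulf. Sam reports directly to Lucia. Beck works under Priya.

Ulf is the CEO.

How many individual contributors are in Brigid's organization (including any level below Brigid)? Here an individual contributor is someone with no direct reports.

1

The only person in Brigid's organization with no one reporting to them is Kaia. That is 1.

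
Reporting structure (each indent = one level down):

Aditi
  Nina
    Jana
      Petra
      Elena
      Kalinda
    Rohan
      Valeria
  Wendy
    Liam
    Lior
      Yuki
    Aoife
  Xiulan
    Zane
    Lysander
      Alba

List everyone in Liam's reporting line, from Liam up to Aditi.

Liam reports to Wendy. Wendy reports to Aditi. Aditi is at the top.

Liam -> Wendy -> Aditi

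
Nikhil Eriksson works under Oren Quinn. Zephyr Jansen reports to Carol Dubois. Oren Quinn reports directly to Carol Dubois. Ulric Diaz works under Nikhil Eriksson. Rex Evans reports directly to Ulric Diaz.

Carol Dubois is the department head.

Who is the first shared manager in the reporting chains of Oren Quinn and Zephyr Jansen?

Oren Quinn's chain of managers is Carol Dubois. Zephyr Jansen's chain of managers is Carol Dubois. The first manager that appears in both chains is Carol Dubois.

Carol Dubois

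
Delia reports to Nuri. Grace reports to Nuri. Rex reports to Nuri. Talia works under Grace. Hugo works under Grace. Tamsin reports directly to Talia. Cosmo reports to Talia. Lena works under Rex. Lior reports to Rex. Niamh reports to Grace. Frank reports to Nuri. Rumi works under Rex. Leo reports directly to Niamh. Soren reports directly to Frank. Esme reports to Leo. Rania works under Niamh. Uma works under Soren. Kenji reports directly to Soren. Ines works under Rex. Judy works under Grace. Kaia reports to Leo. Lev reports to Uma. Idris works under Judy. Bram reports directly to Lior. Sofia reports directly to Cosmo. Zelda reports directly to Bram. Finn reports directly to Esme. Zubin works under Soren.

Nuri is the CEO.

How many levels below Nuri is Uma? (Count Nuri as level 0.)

3

Chain from Uma up to Nuri: Uma → Soren → Frank → Nuri. That is 3 steps up, so Uma is 3 levels below Nuri.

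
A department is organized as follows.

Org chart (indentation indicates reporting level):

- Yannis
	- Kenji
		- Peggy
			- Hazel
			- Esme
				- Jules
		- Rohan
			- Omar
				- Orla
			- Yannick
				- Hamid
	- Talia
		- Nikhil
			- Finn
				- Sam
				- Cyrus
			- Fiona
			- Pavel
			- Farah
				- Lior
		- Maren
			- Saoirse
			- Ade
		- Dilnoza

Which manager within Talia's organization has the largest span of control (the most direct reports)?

Nikhil

Direct-report counts within Talia's organization: Talia has 3; Maren has 2; Nikhil has 4; Farah has 1; Finn has 2. The largest is 4, held by Nikhil.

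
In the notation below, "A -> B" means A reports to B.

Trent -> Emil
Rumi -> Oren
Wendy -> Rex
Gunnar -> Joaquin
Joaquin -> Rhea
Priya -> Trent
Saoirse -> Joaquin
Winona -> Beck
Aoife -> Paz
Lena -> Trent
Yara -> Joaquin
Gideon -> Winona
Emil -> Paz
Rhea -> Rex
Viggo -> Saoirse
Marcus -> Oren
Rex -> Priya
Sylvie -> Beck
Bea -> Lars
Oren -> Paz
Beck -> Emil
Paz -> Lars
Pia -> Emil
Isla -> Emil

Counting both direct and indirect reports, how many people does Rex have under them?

Rex directly manages Rhea, Wendy. Under Rhea: Joaquin, Saoirse, Viggo, Yara, Gunnar (5). Wendy has no reports. So Rex's organization is 2 direct reports plus everyone under them: 6 + 1 = 7.

7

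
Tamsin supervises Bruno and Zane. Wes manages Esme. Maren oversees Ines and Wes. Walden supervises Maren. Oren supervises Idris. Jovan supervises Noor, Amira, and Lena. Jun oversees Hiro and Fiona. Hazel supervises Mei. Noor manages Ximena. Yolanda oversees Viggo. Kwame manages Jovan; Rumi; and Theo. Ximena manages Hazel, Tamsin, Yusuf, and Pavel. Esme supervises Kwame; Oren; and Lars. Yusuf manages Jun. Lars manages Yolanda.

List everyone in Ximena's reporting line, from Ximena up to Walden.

Ximena reports to Noor. Noor reports to Jovan. Jovan reports to Kwame. Kwame reports to Esme. Esme reports to Wes. Wes reports to Maren. Maren reports to Walden. Walden is at the top.

Ximena -> Noor -> Jovan -> Kwame -> Esme -> Wes -> Maren -> Walden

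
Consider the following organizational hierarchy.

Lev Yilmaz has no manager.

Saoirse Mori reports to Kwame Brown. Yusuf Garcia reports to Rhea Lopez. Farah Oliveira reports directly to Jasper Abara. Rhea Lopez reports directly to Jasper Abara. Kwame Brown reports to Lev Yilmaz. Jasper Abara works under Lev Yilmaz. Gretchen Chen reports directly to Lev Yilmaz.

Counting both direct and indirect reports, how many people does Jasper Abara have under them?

3

Jasper Abara directly manages Rhea Lopez, Farah Oliveira. Under Rhea Lopez: Yusuf Garcia (1). Farah Oliveira has no reports. So Jasper Abara's organization is 2 direct reports plus everyone under them: 2 + 1 = 3.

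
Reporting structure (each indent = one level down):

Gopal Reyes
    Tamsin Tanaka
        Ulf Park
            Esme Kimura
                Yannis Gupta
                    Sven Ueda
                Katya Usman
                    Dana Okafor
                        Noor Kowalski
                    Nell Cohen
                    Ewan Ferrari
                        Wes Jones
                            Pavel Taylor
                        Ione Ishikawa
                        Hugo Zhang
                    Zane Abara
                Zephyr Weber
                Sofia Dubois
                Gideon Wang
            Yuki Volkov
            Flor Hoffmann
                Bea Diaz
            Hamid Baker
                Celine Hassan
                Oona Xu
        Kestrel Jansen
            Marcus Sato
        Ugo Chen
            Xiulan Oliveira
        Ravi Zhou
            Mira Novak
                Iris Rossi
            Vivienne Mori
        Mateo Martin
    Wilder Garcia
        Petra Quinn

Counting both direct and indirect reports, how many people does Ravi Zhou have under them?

3

Ravi Zhou directly manages Mira Novak, Vivienne Mori. Under Mira Novak: Iris Rossi (1). Vivienne Mori has no reports. So Ravi Zhou's organization is 2 direct reports plus everyone under them: 2 + 1 = 3.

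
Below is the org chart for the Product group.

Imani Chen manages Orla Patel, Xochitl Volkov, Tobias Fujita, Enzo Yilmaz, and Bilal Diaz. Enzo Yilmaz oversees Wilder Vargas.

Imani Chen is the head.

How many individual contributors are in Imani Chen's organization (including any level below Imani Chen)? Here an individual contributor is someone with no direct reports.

5

The people in Imani Chen's organization with no one reporting to them are Xochitl Volkov, Tobias Fujita, Wilder Vargas, Orla Patel, Bilal Diaz. That is 5.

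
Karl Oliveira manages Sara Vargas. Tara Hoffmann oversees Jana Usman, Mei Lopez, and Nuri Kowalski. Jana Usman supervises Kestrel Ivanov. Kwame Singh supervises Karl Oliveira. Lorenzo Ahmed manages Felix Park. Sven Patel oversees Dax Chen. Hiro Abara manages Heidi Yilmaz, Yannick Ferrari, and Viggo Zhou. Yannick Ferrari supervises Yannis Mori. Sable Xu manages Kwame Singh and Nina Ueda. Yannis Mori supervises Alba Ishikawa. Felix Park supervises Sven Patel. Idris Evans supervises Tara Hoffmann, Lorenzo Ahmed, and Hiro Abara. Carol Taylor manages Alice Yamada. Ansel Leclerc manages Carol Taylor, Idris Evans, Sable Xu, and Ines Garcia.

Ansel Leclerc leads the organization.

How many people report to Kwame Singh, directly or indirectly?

2

Kwame Singh directly manages Karl Oliveira. Under Karl Oliveira: Sara Vargas (1). That's 2 in total.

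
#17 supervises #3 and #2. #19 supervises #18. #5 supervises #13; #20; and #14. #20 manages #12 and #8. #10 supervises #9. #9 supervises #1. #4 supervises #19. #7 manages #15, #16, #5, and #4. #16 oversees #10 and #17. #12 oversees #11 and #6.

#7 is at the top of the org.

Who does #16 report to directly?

#16 reports directly to #7.

#7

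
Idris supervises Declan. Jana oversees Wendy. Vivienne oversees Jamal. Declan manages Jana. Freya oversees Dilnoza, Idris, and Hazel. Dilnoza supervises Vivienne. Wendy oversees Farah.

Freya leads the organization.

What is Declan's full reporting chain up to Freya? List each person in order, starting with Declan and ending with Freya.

Declan reports to Idris. Idris reports to Freya. Freya is at the top.

Declan -> Idris -> Freya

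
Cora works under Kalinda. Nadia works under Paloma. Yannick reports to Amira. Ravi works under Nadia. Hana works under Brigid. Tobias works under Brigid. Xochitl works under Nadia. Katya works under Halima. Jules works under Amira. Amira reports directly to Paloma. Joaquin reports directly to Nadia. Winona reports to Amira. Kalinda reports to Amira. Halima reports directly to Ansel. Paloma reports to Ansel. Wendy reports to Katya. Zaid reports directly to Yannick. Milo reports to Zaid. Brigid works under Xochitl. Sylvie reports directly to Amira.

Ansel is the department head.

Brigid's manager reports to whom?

Nadia

Brigid reports to Xochitl, and Xochitl reports to Nadia. So Brigid's skip-level manager is Nadia.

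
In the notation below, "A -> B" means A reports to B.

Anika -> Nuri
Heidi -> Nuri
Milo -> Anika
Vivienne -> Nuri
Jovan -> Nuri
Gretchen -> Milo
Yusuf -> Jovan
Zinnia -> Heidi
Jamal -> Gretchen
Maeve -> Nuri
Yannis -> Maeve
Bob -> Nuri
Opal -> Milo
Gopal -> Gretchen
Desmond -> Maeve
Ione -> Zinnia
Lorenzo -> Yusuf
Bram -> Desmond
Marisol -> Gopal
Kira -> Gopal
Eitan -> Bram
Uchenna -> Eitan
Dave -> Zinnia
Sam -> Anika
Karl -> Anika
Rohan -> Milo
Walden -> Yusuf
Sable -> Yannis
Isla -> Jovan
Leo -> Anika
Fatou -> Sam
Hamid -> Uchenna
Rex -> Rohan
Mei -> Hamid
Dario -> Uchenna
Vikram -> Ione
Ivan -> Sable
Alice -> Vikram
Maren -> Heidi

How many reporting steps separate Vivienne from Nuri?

1

Chain from Vivienne up to Nuri: Vivienne → Nuri. That is 1 step up, so Vivienne is 1 level below Nuri.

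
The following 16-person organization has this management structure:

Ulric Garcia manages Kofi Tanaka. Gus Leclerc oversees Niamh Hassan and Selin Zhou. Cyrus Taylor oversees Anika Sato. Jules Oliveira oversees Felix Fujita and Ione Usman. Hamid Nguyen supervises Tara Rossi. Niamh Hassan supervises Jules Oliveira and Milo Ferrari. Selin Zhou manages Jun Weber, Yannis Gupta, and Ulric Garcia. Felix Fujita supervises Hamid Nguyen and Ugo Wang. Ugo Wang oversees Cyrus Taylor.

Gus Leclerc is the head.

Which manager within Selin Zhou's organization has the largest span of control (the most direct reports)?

Direct-report counts within Selin Zhou's organization: Selin Zhou has 3; Ulric Garcia has 1. The largest is 3, held by Selin Zhou.

Selin Zhou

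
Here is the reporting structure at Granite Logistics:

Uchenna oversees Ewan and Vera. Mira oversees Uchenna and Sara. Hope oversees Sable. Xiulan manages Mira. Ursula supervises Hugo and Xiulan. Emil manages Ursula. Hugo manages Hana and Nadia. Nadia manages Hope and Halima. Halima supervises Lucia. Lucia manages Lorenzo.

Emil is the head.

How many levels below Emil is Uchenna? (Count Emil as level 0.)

4

Chain from Uchenna up to Emil: Uchenna → Mira → Xiulan → Ursula → Emil. That is 4 steps up, so Uchenna is 4 levels below Emil.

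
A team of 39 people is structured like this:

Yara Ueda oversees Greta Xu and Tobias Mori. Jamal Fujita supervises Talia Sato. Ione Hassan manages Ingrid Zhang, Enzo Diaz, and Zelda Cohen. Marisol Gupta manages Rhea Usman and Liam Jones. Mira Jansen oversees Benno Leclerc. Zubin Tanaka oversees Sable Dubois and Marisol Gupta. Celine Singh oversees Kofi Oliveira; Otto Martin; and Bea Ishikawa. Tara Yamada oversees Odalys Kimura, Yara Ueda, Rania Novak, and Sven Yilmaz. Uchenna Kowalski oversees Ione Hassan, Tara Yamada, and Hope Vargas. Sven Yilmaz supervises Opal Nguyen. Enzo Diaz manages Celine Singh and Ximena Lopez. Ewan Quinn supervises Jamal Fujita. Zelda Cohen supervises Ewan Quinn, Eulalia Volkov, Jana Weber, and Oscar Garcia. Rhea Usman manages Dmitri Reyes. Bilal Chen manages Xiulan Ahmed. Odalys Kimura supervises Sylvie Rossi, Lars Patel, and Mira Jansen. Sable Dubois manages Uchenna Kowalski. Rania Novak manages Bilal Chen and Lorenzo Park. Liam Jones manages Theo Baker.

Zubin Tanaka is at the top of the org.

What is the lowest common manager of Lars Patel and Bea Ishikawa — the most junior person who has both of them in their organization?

Lars Patel's chain of managers is Odalys Kimura, Tara Yamada, Uchenna Kowalski, Sable Dubois, Zubin Tanaka. Bea Ishikawa's chain of managers is Celine Singh, Enzo Diaz, Ione Hassan, Uchenna Kowalski, Sable Dubois, Zubin Tanaka. The first manager that appears in both chains is Uchenna Kowalski.

Uchenna Kowalski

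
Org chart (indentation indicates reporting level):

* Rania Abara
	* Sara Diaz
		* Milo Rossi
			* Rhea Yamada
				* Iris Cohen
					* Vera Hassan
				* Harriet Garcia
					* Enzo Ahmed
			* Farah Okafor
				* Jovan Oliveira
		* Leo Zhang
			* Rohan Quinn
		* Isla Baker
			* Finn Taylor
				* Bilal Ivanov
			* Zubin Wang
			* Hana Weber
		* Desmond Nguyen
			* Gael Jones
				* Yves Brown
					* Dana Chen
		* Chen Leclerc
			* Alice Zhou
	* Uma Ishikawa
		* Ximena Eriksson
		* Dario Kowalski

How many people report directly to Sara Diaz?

Sara Diaz directly manages Milo Rossi, Leo Zhang, Isla Baker, Desmond Nguyen, Chen Leclerc. That is 5 direct reports.

5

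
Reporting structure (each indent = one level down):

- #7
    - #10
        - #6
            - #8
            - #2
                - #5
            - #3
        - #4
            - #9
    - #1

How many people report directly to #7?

#7 directly manages #10, #1. That is 2 direct reports.

2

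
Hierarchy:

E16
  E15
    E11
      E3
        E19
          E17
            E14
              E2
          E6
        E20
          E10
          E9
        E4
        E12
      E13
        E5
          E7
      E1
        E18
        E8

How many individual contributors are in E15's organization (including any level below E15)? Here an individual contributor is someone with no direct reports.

The people in E15's organization with no one reporting to them are E8, E18, E7, E12, E4, E9, E10, E6, E2. That is 9.

9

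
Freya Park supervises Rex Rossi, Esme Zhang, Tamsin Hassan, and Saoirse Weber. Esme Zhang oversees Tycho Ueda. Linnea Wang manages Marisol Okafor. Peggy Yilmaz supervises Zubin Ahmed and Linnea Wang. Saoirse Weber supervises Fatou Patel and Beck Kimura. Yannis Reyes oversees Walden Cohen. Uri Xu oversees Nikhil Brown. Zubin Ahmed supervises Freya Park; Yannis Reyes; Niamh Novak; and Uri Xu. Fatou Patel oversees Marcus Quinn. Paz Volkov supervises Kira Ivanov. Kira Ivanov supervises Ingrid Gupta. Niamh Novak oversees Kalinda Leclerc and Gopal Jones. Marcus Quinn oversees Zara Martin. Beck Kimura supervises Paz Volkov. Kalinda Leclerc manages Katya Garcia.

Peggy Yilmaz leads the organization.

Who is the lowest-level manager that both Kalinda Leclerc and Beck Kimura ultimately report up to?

Kalinda Leclerc's chain of managers is Niamh Novak, Zubin Ahmed, Peggy Yilmaz. Beck Kimura's chain of managers is Saoirse Weber, Freya Park, Zubin Ahmed, Peggy Yilmaz. The first manager that appears in both chains is Zubin Ahmed.

Zubin Ahmed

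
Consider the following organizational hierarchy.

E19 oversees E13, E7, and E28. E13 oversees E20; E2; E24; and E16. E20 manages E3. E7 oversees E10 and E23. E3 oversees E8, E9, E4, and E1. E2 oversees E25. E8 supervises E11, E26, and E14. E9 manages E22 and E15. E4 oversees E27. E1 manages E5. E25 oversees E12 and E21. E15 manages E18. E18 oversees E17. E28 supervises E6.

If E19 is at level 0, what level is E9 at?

4

Chain from E9 up to E19: E9 → E3 → E20 → E13 → E19. That is 4 steps up, so E9 is 4 levels below E19.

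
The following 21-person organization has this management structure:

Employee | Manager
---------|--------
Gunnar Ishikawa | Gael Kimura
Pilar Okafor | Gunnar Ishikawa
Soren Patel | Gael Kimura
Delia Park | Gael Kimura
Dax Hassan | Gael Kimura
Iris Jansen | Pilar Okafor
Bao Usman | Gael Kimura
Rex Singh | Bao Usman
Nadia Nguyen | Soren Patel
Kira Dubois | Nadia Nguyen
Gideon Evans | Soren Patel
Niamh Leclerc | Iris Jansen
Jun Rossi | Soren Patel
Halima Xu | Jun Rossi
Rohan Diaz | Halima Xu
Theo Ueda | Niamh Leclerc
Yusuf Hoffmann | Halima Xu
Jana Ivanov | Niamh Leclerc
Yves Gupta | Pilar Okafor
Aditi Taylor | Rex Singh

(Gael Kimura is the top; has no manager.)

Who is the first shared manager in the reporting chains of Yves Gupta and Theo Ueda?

Pilar Okafor

Yves Gupta's chain of managers is Pilar Okafor, Gunnar Ishikawa, Gael Kimura. Theo Ueda's chain of managers is Niamh Leclerc, Iris Jansen, Pilar Okafor, Gunnar Ishikawa, Gael Kimura. The first manager that appears in both chains is Pilar Okafor.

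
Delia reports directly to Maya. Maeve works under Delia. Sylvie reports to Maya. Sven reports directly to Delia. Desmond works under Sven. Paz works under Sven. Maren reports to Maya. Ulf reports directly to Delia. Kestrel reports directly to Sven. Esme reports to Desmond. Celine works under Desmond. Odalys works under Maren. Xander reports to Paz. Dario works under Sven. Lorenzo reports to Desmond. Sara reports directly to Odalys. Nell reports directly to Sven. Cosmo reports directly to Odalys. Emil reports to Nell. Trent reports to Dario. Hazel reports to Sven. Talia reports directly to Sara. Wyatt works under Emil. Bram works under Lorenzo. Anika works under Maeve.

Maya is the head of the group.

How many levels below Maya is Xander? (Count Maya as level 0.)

Chain from Xander up to Maya: Xander → Paz → Sven → Delia → Maya. That is 4 steps up, so Xander is 4 levels below Maya.

4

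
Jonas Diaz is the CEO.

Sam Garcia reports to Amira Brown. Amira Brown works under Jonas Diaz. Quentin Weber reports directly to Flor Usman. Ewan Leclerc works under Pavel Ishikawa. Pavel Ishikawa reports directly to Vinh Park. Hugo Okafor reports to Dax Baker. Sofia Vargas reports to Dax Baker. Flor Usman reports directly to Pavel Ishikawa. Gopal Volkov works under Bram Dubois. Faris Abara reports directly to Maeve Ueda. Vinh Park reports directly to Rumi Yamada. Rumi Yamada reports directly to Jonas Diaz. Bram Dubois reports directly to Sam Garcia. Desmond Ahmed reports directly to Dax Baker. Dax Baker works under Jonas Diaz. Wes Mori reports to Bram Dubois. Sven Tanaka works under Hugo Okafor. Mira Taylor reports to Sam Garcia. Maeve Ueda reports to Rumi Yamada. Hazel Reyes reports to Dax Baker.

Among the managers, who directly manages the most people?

Direct-report counts: Jonas Diaz has 3; Amira Brown has 1; Sam Garcia has 2; Bram Dubois has 2; Rumi Yamada has 2; Maeve Ueda has 1; Vinh Park has 1; Pavel Ishikawa has 2; Flor Usman has 1; Dax Baker has 4; Hugo Okafor has 1. The largest is 4, held by Dax Baker.

Dax Baker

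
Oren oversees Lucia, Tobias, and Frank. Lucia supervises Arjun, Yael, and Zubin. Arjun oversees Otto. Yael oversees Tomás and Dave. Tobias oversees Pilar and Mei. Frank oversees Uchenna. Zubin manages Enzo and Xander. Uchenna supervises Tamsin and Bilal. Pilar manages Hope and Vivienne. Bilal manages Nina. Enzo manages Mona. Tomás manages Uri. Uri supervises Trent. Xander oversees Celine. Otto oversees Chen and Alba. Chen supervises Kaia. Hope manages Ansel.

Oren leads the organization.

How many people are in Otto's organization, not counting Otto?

3

Otto directly manages Chen, Alba. Under Chen: Kaia (1). Alba has no reports. So Otto's organization is 2 direct reports plus everyone under them: 2 + 1 = 3.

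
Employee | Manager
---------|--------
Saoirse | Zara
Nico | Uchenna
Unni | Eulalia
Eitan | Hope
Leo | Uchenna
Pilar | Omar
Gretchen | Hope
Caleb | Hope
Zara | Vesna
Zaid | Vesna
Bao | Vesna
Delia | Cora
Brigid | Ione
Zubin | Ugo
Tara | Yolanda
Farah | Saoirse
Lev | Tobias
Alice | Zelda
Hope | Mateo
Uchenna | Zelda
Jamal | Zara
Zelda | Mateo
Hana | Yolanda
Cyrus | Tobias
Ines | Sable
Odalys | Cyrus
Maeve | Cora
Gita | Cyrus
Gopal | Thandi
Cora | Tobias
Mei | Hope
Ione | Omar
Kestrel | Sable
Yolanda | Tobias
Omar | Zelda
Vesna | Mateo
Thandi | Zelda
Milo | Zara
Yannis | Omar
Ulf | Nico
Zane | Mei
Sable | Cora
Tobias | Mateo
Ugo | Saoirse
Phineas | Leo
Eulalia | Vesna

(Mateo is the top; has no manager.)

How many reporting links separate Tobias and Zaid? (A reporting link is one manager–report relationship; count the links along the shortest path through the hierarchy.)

3

Tobias is 1 level below Mateo, and Zaid is 2 levels below Mateo (their lowest common manager). The shortest path runs up from Tobias to Mateo and back down to Zaid: 1 + 2 = 3 links.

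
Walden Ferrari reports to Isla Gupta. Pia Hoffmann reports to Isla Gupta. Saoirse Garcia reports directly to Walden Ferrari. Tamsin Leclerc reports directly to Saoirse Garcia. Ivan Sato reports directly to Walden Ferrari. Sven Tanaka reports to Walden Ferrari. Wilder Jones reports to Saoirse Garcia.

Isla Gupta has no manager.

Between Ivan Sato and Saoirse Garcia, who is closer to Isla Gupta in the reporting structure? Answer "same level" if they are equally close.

same level

Both Ivan Sato and Saoirse Garcia are 2 levels below Isla Gupta.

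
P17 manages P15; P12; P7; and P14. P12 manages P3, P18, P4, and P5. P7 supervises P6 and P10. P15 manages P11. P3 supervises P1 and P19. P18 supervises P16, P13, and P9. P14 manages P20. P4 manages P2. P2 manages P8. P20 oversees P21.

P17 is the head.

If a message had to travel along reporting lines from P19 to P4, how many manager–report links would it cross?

P19 is 2 levels below P12, and P4 is 1 level below P12 (their lowest common manager). The shortest path runs up from P19 to P12 and back down to P4: 2 + 1 = 3 links.

3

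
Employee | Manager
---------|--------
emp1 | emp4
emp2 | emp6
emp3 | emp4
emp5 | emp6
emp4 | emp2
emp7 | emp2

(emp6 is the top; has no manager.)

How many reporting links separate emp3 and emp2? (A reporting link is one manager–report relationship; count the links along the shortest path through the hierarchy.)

emp3 is in emp2's organization: the chain from emp3 up to emp2 is emp3 → emp4 → emp2, which is 2 links.

2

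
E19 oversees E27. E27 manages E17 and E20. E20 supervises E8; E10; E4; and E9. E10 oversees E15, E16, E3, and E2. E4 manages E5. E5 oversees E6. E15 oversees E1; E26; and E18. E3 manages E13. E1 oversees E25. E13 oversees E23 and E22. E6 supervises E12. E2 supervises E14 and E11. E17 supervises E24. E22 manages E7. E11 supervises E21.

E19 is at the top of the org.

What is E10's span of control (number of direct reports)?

E10 directly manages E15, E16, E3, E2. That is 4 direct reports.

4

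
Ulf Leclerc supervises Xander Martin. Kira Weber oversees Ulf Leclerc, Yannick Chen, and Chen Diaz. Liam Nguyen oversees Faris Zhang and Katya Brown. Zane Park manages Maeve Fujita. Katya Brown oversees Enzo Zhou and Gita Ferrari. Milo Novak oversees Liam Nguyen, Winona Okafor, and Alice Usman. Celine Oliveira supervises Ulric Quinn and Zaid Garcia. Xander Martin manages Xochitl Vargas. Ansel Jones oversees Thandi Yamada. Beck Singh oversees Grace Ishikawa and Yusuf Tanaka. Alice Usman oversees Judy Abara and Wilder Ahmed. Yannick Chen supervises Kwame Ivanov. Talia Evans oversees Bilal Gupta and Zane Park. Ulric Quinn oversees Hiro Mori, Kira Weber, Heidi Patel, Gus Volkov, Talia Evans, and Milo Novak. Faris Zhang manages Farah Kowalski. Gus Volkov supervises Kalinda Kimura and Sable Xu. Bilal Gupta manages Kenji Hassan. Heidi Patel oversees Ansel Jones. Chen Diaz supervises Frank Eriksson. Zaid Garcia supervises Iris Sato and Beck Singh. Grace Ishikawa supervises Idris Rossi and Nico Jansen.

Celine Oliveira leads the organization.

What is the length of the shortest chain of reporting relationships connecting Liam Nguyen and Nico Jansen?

Liam Nguyen is 3 levels below Celine Oliveira, and Nico Jansen is 4 levels below Celine Oliveira (their lowest common manager). The shortest path runs up from Liam Nguyen to Celine Oliveira and back down to Nico Jansen: 3 + 4 = 7 links.

7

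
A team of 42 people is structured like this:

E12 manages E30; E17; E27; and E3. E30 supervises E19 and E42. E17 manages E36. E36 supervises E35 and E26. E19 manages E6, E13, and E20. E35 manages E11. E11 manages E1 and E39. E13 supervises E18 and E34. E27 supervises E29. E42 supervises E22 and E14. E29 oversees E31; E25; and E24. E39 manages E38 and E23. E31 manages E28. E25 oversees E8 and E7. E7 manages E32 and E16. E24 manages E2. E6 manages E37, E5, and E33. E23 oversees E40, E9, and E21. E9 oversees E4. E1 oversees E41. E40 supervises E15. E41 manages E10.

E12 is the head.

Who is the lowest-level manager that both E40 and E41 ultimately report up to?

E40's chain of managers is E23, E39, E11, E35, E36, E17, E12. E41's chain of managers is E1, E11, E35, E36, E17, E12. The first manager that appears in both chains is E11.

E11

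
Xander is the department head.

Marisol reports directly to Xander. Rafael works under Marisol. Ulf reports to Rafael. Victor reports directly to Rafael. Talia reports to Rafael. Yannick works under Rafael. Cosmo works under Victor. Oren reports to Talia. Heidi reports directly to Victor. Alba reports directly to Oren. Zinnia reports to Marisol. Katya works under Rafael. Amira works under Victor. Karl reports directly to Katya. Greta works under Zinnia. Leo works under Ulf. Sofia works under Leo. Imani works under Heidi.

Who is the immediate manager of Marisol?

Marisol reports directly to Xander.

Xander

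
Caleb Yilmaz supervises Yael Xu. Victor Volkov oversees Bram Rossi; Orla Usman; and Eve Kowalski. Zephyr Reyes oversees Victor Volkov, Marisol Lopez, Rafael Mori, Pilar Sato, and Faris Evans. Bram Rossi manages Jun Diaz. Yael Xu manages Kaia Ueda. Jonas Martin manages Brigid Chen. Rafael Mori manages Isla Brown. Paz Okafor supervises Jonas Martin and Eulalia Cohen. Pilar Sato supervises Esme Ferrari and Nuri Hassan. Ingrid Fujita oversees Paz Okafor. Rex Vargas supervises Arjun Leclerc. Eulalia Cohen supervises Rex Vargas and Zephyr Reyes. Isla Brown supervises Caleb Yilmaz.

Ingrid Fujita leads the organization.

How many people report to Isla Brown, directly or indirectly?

Isla Brown directly manages Caleb Yilmaz. Under Caleb Yilmaz: Yael Xu, Kaia Ueda (2). That's 3 in total.

3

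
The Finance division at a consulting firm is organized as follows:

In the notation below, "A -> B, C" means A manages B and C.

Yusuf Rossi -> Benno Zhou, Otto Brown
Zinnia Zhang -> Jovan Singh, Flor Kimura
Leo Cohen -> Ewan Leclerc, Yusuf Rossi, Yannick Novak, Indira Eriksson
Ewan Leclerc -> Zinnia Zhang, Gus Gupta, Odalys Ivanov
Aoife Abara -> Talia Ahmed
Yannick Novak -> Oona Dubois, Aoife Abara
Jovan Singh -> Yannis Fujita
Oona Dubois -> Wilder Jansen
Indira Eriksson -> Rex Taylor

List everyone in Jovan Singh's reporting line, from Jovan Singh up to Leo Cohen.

Jovan Singh -> Zinnia Zhang -> Ewan Leclerc -> Leo Cohen

Jovan Singh reports to Zinnia Zhang. Zinnia Zhang reports to Ewan Leclerc. Ewan Leclerc reports to Leo Cohen. Leo Cohen is at the top.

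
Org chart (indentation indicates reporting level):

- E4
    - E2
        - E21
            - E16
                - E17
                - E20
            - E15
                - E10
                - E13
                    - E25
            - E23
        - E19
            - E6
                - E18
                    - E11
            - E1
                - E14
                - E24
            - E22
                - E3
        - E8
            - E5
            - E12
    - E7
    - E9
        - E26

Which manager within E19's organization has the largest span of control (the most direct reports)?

Direct-report counts within E19's organization: E19 has 3; E22 has 1; E1 has 2; E6 has 1; E18 has 1. The largest is 3, held by E19.

E19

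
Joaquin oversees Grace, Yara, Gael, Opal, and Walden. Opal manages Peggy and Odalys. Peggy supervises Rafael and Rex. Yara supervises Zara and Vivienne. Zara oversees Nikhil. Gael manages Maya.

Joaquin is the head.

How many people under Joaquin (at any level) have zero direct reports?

The people in Joaquin's organization with no one reporting to them are Grace, Maya, Walden, Vivienne, Nikhil, Odalys, Rex, Rafael. That is 8.

8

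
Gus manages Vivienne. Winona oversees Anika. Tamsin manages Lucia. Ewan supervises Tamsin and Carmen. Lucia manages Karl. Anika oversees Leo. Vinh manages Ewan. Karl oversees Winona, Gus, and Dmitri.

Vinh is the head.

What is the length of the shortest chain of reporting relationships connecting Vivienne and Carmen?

6

Vivienne is 5 levels below Ewan, and Carmen is 1 level below Ewan (their lowest common manager). The shortest path runs up from Vivienne to Ewan and back down to Carmen: 5 + 1 = 6 links.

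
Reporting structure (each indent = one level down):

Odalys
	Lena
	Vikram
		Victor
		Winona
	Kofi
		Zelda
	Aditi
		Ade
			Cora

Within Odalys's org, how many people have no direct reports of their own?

5

The people in Odalys's organization with no one reporting to them are Cora, Zelda, Winona, Victor, Lena. That is 5.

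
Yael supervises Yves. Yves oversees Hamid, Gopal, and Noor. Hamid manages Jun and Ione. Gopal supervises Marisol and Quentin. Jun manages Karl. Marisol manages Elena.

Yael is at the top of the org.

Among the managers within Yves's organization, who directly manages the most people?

Direct-report counts within Yves's organization: Yves has 3; Gopal has 2; Marisol has 1; Hamid has 2; Jun has 1. The largest is 3, held by Yves.

Yves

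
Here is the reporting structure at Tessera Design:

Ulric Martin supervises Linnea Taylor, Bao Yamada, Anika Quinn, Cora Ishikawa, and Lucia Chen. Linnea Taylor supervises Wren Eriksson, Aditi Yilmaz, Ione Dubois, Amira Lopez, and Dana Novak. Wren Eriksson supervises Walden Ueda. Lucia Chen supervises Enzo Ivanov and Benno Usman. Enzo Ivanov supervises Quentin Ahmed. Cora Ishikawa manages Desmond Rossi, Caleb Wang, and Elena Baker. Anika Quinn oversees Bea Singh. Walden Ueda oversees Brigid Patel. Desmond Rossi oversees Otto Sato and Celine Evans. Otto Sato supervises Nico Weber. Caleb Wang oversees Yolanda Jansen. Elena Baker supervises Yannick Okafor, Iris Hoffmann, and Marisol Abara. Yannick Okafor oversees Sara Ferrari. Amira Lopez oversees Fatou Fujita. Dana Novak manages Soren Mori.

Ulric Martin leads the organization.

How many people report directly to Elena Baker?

3

Elena Baker directly manages Yannick Okafor, Iris Hoffmann, Marisol Abara. That is 3 direct reports.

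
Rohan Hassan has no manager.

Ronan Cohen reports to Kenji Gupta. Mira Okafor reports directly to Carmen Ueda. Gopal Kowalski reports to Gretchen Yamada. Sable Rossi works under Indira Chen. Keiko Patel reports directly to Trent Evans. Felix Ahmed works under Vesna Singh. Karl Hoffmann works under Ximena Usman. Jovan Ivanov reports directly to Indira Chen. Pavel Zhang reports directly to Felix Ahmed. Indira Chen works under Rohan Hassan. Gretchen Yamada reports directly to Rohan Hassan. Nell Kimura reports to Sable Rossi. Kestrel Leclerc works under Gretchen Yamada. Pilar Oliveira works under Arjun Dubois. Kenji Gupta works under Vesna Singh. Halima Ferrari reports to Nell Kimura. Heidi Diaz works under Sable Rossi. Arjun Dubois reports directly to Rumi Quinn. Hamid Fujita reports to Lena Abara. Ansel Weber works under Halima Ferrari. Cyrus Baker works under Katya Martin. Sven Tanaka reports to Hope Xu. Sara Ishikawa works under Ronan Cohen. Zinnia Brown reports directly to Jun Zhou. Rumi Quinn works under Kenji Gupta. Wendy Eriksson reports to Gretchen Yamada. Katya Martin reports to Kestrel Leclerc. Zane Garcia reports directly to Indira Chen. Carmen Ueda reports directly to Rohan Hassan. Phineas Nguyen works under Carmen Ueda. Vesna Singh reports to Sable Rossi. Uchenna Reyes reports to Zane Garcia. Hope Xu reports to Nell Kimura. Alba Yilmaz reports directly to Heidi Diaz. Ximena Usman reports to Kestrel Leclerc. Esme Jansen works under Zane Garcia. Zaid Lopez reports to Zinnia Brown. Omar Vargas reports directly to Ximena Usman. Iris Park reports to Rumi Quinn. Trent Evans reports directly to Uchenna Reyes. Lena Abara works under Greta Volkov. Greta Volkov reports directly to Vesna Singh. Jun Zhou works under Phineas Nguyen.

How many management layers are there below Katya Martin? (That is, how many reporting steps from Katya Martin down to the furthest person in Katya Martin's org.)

1

The longest chain under Katya Martin runs Katya Martin → Cyrus Baker, which is 1 level below Katya Martin.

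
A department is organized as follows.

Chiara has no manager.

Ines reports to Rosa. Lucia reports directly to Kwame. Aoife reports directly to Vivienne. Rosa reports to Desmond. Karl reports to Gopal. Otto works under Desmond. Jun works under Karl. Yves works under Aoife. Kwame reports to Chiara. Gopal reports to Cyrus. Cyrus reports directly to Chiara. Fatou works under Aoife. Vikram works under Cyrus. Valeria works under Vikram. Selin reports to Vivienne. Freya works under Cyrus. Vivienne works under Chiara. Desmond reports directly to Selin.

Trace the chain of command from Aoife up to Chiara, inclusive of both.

Aoife reports to Vivienne. Vivienne reports to Chiara. Chiara is at the top.

Aoife -> Vivienne -> Chiara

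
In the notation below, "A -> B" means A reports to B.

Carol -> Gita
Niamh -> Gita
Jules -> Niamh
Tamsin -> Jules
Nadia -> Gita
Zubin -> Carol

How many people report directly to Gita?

Gita directly manages Carol, Niamh, Nadia. That is 3 direct reports.

3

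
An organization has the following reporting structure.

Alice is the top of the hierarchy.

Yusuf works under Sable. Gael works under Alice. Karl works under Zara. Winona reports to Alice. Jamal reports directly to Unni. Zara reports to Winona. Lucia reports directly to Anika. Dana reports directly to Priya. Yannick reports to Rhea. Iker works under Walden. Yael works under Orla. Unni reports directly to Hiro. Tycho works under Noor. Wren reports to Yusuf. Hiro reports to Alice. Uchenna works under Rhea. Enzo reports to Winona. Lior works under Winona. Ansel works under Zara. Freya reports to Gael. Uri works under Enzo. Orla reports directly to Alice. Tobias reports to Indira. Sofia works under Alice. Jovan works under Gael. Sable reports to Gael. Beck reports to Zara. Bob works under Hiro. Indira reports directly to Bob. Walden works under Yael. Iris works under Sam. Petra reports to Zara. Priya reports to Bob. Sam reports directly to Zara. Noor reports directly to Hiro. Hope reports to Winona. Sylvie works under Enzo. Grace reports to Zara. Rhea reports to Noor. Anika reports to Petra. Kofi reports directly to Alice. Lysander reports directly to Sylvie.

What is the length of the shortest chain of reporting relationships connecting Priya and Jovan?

5

Priya is 3 levels below Alice, and Jovan is 2 levels below Alice (their lowest common manager). The shortest path runs up from Priya to Alice and back down to Jovan: 3 + 2 = 5 links.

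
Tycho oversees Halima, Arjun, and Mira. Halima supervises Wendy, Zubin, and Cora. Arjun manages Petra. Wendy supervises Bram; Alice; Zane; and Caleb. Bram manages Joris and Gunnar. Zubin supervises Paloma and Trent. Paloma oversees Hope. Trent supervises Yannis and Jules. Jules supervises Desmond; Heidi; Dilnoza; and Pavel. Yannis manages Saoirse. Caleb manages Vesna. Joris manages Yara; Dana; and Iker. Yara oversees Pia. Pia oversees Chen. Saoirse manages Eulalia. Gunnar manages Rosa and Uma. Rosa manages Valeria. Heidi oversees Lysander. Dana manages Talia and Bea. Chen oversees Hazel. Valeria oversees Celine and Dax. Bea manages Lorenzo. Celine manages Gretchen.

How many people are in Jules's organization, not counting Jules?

Jules directly manages Desmond, Heidi, Dilnoza, Pavel. Desmond has no reports. Under Heidi: Lysander (1). Dilnoza has no reports. Pavel has no reports. So Jules's organization is 4 direct reports plus everyone under them: 1 + 2 + 1 + 1 = 5.

5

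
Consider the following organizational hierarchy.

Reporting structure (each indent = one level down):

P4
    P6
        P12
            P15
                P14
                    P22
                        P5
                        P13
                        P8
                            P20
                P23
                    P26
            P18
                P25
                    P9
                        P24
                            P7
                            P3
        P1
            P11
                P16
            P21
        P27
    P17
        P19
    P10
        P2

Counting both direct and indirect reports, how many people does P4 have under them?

P4 directly manages P6, P17, P10. Under P6: P27, P1, P21, P11, P16, P12, P18, P25, P9, P24, P3, P7, P15, P23, P26, P14, P22, P8, P20, P13, P5 (21). Under P17: P19 (1). Under P10: P2 (1). So P4's organization is 3 direct reports plus everyone under them: 22 + 2 + 2 = 26.

26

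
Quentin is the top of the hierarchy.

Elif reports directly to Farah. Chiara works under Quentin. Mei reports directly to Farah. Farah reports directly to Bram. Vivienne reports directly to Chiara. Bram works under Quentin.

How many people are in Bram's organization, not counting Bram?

Bram directly manages Farah. Under Farah: Elif, Mei (2). That's 3 in total.

3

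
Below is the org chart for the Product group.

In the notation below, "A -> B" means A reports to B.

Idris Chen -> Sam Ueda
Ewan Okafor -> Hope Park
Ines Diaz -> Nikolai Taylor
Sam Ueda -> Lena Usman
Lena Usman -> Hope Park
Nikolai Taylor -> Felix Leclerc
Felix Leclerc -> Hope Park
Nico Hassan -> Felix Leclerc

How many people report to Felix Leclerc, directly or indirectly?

3

Felix Leclerc directly manages Nico Hassan, Nikolai Taylor. Nico Hassan has no reports. Under Nikolai Taylor: Ines Diaz (1). So Felix Leclerc's organization is 2 direct reports plus everyone under them: 1 + 2 = 3.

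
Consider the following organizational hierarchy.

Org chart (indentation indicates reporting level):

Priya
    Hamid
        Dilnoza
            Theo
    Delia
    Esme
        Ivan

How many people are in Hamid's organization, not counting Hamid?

2

Hamid directly manages Dilnoza. Under Dilnoza: Theo (1). That's 2 in total.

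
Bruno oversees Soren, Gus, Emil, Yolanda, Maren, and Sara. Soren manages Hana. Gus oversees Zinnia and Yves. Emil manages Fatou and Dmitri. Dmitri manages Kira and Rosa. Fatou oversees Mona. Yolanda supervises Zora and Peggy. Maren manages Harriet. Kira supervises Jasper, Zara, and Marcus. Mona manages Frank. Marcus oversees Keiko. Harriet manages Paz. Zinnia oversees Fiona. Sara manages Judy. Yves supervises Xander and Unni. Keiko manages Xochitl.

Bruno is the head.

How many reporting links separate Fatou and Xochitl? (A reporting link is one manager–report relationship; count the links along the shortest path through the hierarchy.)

Fatou is 1 level below Emil, and Xochitl is 5 levels below Emil (their lowest common manager). The shortest path runs up from Fatou to Emil and back down to Xochitl: 1 + 5 = 6 links.

6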